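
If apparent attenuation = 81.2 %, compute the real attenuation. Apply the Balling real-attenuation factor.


RA = AA · 0.8192
RA = 81.2 · 0.8192

66.5190 %


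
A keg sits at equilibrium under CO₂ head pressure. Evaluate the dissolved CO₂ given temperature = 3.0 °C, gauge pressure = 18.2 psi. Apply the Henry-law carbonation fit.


vols = (P + 14.695)·(0.01821 + 0.09011·e^(−0.04·T))
vols = (18.2 + 14.695)·(0.01821 + 0.09011·e^(−0.04·3.0))

3.2280 volumes


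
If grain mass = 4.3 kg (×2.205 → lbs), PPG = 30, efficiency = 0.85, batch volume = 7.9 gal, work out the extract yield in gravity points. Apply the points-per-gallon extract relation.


points = lbs × PPG × eff / vol
lbs = 4.3 × 2.205 = 9.4815
points = 9.4815 × 30 × 0.85 / 7.9

30.6048 points


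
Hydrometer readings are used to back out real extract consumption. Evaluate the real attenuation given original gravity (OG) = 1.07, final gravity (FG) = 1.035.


AA = (OG−FG)/(OG−1)·100;  RA = AA·0.8192
AA = (1.07 − 1.035)/(1.07 − 1)·100 = 50.0000
RA = 50.0000·0.8192

40.9600 %


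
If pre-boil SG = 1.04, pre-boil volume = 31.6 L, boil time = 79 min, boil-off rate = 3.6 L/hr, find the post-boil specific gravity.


V_post = V_pre − rate·(t/60);  SG_post = 1 + (SG_pre−1)·V_pre/V_post
V_post = 31.6 − 3.6·(79/60) = 26.8600
SG_post = 1 + (1.04 − 1)·31.6/26.8600

1.0471


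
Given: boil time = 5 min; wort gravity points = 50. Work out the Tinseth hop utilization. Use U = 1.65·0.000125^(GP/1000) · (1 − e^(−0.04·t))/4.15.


bigness = 1.65·0.000125^(50/1000) = 1.0528
boil_factor = (1 − e^(−0.04·5))/4.15 = 0.0437
U = 1.0528 · 0.0437

0.0460


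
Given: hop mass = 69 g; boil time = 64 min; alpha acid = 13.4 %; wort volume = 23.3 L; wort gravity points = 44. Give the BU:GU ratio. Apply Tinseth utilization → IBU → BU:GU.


U = 1.65·0.000125^(GP/1000)·(1−e^(−0.04t))/4.15;  IBU = (α/100)·m·U·1000/V;  BU:GU = IBU/GP
U = 1.65·0.000125^(44/1000)·(1−e^(−0.04·64))/4.15 = 0.2470
IBU = (13.4/100)·69·0.2470·1000/23.3 = 98.0294
BU:GU = 98.0294/44

2.2279


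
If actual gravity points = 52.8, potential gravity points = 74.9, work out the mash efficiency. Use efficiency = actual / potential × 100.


efficiency = 52.8 / 74.9 × 100

70.4940 %


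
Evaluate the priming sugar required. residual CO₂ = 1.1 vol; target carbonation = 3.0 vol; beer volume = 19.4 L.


sugar = (target − residual)·4.0·V
sugar = (3.0 − 1.1)·4.0·19.4

147.4400 g


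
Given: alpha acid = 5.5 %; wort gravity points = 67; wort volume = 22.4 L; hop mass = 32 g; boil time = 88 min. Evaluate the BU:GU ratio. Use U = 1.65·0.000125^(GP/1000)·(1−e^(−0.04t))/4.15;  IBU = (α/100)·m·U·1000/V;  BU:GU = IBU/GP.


U = 1.65·0.000125^(67/1000)·(1−e^(−0.04·88))/4.15 = 0.2113
IBU = (5.5/100)·32·0.2113·1000/22.4 = 16.6014
BU:GU = 16.6014/67

0.2478


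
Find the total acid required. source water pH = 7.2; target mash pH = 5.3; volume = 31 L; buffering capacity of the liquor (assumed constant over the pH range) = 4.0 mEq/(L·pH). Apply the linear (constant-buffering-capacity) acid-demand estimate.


acid = buffering capacity · (pH_source − pH_target) · V
acid = 4.0 · (7.2 − 5.3) · 31

235.6000 mEq


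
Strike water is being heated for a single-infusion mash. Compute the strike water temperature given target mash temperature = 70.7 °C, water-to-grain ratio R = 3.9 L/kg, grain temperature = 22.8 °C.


T_strike = (0.41/R)·(T_mash − T_grain) + T_mash
T_strike = (0.41/3.9)·(70.7 − 22.8) + 70.7

75.7356 °C


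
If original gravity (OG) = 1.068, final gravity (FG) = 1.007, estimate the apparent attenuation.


AA = (OG − FG)/(OG − 1) · 100
AA = (1.068 − 1.007)/(1.068 − 1) · 100

89.7059 %


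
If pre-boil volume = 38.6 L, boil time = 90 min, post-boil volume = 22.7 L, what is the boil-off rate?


rate = (V_pre − V_post) / (t_min/60)
rate = (38.6 − 22.7) / (90/60)

10.6000 L/hr


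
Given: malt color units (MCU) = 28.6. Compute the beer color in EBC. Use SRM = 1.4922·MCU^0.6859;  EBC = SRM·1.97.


SRM = 1.4922·28.6^0.6859 = 14.8850
EBC = 14.8850·1.97

29.3234 EBC


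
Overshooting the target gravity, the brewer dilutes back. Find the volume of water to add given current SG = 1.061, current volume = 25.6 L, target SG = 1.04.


V_water = V·((SG_curr − 1)/(SG_target − 1) − 1)
V_water = 25.6·((1.061 − 1)/(1.04 − 1) − 1)

13.4400 L


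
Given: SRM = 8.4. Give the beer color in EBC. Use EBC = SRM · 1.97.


EBC = 8.4 · 1.97

16.5480 EBC


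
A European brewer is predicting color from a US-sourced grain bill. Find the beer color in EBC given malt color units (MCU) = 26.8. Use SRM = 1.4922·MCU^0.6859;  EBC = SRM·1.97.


SRM = 1.4922·26.8^0.6859 = 14.2359
EBC = 14.2359·1.97

28.0447 EBC


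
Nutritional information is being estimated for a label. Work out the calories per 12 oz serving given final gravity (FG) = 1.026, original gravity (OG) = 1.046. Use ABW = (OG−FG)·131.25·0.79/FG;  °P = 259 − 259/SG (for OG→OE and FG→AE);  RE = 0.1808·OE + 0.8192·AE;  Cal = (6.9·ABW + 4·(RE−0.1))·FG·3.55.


ABW = (1.046 − 1.026)·131.25·0.79/1.026 = 2.0212
OE = 259 − 259/1.046 = 11.3901 °P
AE = 259 − 259/1.026 = 6.5634 °P
RE = 0.1808·11.3901 + 0.8192·6.5634 = 7.4360 °P
Cal = (6.9·2.0212 + 4·(7.4360−0.1))·1.026·3.55

157.6765 kcal


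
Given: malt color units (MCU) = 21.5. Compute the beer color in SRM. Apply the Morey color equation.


SRM = 1.4922 · MCU^0.6859
SRM = 1.4922 · 21.5^0.6859

12.2390 SRM


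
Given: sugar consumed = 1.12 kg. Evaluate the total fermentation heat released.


Q = m_sugar · 590 kJ/kg
Q = 1.12 · 590

660.8000 kJ


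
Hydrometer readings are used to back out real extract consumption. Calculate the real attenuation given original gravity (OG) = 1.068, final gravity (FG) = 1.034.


AA = (OG−FG)/(OG−1)·100;  RA = AA·0.8192
AA = (1.068 − 1.034)/(1.068 − 1)·100 = 50.0000
RA = 50.0000·0.8192

40.9600 %


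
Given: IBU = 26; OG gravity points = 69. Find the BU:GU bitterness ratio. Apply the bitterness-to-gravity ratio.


BU:GU = IBU / OG_points
BU:GU = 26 / 69

0.3768


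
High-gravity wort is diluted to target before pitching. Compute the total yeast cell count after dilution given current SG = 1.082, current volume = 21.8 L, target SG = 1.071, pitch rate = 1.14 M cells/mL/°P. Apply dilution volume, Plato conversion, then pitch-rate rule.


V_w = V·((SG_c−1)/(SG_t−1)−1);  °P = 259 − 259/SG_t;  cells = rate·(V+V_w)·°P
V_w = 21.8·((1.082−1)/(1.071−1)−1) = 3.3775
V_final = 21.8 + 3.3775 = 25.1775
°P = 259 − 259/1.071 = 17.1699
cells = 1.14·25.1775·17.1699

492.8168 billion cells


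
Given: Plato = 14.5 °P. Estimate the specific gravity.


SG = 259/(259 − P)
SG = 259/(259 − 14.5)

1.0593


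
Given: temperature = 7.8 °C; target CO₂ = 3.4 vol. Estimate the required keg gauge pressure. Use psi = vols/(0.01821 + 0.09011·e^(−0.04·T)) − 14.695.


psi = 3.4/(0.01821 + 0.09011·e^(−0.04·7.8)) − 14.695

25.7000 psi


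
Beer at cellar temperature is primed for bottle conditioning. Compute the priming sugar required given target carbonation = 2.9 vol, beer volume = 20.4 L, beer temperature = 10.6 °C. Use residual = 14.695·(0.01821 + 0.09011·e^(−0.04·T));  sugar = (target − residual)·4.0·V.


residual = 14.695·(0.01821 + 0.09011·e^(−0.04·10.6)) = 1.1342
sugar = (2.9 − 1.1342)·4.0·20.4

144.0924 g


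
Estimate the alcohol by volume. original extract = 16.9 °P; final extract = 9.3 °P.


SG = 259/(259 − P);  ABV = (OG − FG)·131.25
OG = 259/(259 − 16.9) = 1.0698
FG = 259/(259 − 9.3) = 1.0372
ABV = (1.0698 − 1.0372)·131.25

4.2737 % ABV


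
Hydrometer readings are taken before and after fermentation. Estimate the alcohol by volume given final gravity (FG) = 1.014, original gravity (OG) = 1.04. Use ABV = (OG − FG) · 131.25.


ABV = (1.04 − 1.014) · 131.25

3.4125 % ABV


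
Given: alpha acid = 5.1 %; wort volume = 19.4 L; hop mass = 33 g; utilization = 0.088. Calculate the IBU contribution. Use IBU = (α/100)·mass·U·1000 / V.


IBU = (5.1/100)·33·0.088·1000 / 19.4

7.6342 IBU


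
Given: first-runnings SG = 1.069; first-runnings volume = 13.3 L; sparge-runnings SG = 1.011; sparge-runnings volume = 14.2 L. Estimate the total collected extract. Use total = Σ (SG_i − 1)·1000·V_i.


first = (1.069 − 1)·1000·13.3 = 917.7000
sparge = (1.011 − 1)·1000·14.2 = 156.2000
total = 917.7000 + 156.2000

1073.9000 gravity·L


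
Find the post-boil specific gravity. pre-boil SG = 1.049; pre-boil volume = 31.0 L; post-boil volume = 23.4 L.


SG_post = 1 + (SG_pre − 1)·V_pre/V_post
pts_pre = (1.049 − 1)·1000 = 49.0000
pts_post = 49.0000·31.0/23.4 = 64.9145
SG_post = 1 + 64.9145/1000

1.0649


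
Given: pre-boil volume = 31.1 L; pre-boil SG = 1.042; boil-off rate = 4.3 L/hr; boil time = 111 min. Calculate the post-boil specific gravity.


V_post = V_pre − rate·(t/60);  SG_post = 1 + (SG_pre−1)·V_pre/V_post
V_post = 31.1 − 4.3·(111/60) = 23.1450
SG_post = 1 + (1.042 − 1)·31.1/23.1450

1.0564


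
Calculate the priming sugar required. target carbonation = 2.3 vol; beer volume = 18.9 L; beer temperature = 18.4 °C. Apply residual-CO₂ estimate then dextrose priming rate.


residual = 14.695·(0.01821 + 0.09011·e^(−0.04·T));  sugar = (target − residual)·4.0·V
residual = 14.695·(0.01821 + 0.09011·e^(−0.04·18.4)) = 0.9019
sugar = (2.3 − 0.9019)·4.0·18.9

105.6959 g


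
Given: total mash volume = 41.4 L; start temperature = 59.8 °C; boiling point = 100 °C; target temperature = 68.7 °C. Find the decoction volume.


V_dec = V_total·(T_target − T_start)/(T_boil − T_start)
V_dec = 41.4·(68.7 − 59.8)/(100 − 59.8)

9.1657 L


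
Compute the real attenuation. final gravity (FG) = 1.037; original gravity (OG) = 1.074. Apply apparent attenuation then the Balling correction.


AA = (OG−FG)/(OG−1)·100;  RA = AA·0.8192
AA = (1.074 − 1.037)/(1.074 − 1)·100 = 50.0000
RA = 50.0000·0.8192

40.9600 %


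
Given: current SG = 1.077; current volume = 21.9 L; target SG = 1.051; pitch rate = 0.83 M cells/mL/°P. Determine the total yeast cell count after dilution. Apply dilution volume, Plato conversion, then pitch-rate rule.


V_w = V·((SG_c−1)/(SG_t−1)−1);  °P = 259 − 259/SG_t;  cells = rate·(V+V_w)·°P
V_w = 21.9·((1.077−1)/(1.051−1)−1) = 11.1647
V_final = 21.9 + 11.1647 = 33.0647
°P = 259 − 259/1.051 = 12.5680
cells = 0.83·33.0647·12.5680

344.9133 billion cells


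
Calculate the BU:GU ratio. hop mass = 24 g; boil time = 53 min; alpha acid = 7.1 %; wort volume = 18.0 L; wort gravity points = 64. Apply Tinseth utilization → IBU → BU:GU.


U = 1.65·0.000125^(GP/1000)·(1−e^(−0.04t))/4.15;  IBU = (α/100)·m·U·1000/V;  BU:GU = IBU/GP
U = 1.65·0.000125^(64/1000)·(1−e^(−0.04·53))/4.15 = 0.1968
IBU = (7.1/100)·24·0.1968·1000/18.0 = 18.6338
BU:GU = 18.6338/64

0.2912


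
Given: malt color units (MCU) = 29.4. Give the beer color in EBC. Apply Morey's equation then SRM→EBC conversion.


SRM = 1.4922·MCU^0.6859;  EBC = SRM·1.97
SRM = 1.4922·29.4^0.6859 = 15.1693
EBC = 15.1693·1.97

29.8836 EBC


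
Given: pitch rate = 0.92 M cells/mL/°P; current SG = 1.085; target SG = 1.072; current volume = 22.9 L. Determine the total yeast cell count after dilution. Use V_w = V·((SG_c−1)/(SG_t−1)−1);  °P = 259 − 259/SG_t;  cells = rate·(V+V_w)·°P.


V_w = 22.9·((1.085−1)/(1.072−1)−1) = 4.1347
V_final = 22.9 + 4.1347 = 27.0347
°P = 259 − 259/1.072 = 17.3955
cells = 0.92·27.0347·17.3955

432.6605 billion cells


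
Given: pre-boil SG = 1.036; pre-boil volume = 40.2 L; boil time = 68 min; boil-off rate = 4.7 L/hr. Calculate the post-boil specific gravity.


V_post = V_pre − rate·(t/60);  SG_post = 1 + (SG_pre−1)·V_pre/V_post
V_post = 40.2 − 4.7·(68/60) = 34.8733
SG_post = 1 + (1.036 − 1)·40.2/34.8733

1.0415


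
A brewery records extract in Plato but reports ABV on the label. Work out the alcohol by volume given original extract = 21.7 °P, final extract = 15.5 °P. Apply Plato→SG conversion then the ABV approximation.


SG = 259/(259 − P);  ABV = (OG − FG)·131.25
OG = 259/(259 − 21.7) = 1.0914
FG = 259/(259 − 15.5) = 1.0637
ABV = (1.0914 − 1.0637)·131.25

3.6475 % ABV


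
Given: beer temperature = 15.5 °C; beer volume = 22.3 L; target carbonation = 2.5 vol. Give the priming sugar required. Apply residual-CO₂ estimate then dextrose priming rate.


residual = 14.695·(0.01821 + 0.09011·e^(−0.04·T));  sugar = (target − residual)·4.0·V
residual = 14.695·(0.01821 + 0.09011·e^(−0.04·15.5)) = 0.9799
sugar = (2.5 − 0.9799)·4.0·22.3

135.5908 g


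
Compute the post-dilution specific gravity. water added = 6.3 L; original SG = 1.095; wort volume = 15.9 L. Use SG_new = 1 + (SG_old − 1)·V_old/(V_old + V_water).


pts = (1.095 − 1)·1000·15.9/(15.9 + 6.3) = 68.0405
SG_new = 1 + 68.0405/1000

1.0680


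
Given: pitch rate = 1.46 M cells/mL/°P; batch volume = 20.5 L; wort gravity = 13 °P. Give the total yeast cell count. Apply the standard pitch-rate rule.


cells (billions) = rate · V_L · °P
cells = 1.46 · 20.5 · 13

389.0900 billion cells


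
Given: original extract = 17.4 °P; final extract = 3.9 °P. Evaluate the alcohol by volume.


SG = 259/(259 − P);  ABV = (OG − FG)·131.25
OG = 259/(259 − 17.4) = 1.0720
FG = 259/(259 − 3.9) = 1.0153
ABV = (1.0720 − 1.0153)·131.25

7.4460 % ABV


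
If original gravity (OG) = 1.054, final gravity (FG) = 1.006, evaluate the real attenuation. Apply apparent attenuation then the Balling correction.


AA = (OG−FG)/(OG−1)·100;  RA = AA·0.8192
AA = (1.054 − 1.006)/(1.054 − 1)·100 = 88.8889
RA = 88.8889·0.8192

72.8178 %


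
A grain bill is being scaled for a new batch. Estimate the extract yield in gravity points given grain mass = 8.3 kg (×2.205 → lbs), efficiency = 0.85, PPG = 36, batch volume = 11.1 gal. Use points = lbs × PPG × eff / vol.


lbs = 8.3 × 2.205 = 18.3015
points = 18.3015 × 36 × 0.85 / 11.1

50.4528 points


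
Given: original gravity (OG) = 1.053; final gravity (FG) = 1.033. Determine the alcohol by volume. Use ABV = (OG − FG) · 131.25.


ABV = (1.053 − 1.033) · 131.25

2.6250 % ABV


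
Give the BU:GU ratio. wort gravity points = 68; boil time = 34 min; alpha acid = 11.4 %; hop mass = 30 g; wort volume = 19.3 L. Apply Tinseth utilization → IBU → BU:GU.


U = 1.65·0.000125^(GP/1000)·(1−e^(−0.04t))/4.15;  IBU = (α/100)·m·U·1000/V;  BU:GU = IBU/GP
U = 1.65·0.000125^(68/1000)·(1−e^(−0.04·34))/4.15 = 0.1604
IBU = (11.4/100)·30·0.1604·1000/19.3 = 28.4238
BU:GU = 28.4238/68

0.4180


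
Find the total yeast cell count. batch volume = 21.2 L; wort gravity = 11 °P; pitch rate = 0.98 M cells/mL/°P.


cells (billions) = rate · V_L · °P
cells = 0.98 · 21.2 · 11

228.5360 billion cells


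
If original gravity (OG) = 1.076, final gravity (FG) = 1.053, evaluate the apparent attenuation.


AA = (OG − FG)/(OG − 1) · 100
AA = (1.076 − 1.053)/(1.076 − 1) · 100

30.2632 %


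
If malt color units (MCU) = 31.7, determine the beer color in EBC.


SRM = 1.4922·MCU^0.6859;  EBC = SRM·1.97
SRM = 1.4922·31.7^0.6859 = 15.9736
EBC = 15.9736·1.97

31.4680 EBC


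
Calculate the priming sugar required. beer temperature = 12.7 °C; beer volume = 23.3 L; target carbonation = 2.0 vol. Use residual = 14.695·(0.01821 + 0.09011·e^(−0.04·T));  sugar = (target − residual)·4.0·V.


residual = 14.695·(0.01821 + 0.09011·e^(−0.04·12.7)) = 1.0643
sugar = (2.0 − 1.0643)·4.0·23.3

87.2031 g


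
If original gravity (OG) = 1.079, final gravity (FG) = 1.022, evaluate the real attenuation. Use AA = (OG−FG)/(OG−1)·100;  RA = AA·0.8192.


AA = (1.079 − 1.022)/(1.079 − 1)·100 = 72.1519
RA = 72.1519·0.8192

59.1068 %


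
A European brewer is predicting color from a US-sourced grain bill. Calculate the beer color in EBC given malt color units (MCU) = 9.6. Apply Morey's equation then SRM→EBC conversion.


SRM = 1.4922·MCU^0.6859;  EBC = SRM·1.97
SRM = 1.4922·9.6^0.6859 = 7.0399
EBC = 7.0399·1.97

13.8686 EBC


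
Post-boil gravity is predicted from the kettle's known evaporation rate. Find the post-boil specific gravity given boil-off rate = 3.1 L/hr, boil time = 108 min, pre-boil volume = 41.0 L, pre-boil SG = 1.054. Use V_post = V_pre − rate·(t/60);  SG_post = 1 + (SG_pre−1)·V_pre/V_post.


V_post = 41.0 − 3.1·(108/60) = 35.4200
SG_post = 1 + (1.054 − 1)·41.0/35.4200

1.0625


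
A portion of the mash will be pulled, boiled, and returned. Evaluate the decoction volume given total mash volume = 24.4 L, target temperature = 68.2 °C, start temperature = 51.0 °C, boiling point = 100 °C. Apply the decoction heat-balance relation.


V_dec = V_total·(T_target − T_start)/(T_boil − T_start)
V_dec = 24.4·(68.2 − 51.0)/(100 − 51.0)

8.5649 L


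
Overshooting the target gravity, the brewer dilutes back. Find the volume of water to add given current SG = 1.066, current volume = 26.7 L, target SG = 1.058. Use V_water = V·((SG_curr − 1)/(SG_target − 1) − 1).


V_water = 26.7·((1.066 − 1)/(1.058 − 1) − 1)

3.6828 L


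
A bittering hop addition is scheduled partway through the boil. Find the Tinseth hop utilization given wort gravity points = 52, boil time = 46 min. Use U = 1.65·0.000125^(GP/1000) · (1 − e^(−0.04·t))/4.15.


bigness = 1.65·0.000125^(52/1000) = 1.0340
boil_factor = (1 − e^(−0.04·46))/4.15 = 0.2027
U = 1.0340 · 0.2027

0.2096


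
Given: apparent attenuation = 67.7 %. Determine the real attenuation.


RA = AA · 0.8192
RA = 67.7 · 0.8192

55.4598 %


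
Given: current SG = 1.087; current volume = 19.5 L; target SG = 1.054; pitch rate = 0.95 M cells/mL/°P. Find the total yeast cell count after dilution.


V_w = V·((SG_c−1)/(SG_t−1)−1);  °P = 259 − 259/SG_t;  cells = rate·(V+V_w)·°P
V_w = 19.5·((1.087−1)/(1.054−1)−1) = 11.9167
V_final = 19.5 + 11.9167 = 31.4167
°P = 259 − 259/1.054 = 13.2694
cells = 0.95·31.4167·13.2694

396.0378 billion cells


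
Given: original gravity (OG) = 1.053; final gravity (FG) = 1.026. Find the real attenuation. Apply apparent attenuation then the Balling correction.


AA = (OG−FG)/(OG−1)·100;  RA = AA·0.8192
AA = (1.053 − 1.026)/(1.053 − 1)·100 = 50.9434
RA = 50.9434·0.8192

41.7328 %


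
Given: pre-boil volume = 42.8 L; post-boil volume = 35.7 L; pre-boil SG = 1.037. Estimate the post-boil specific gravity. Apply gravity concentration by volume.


SG_post = 1 + (SG_pre − 1)·V_pre/V_post
pts_pre = (1.037 − 1)·1000 = 37.0000
pts_post = 37.0000·42.8/35.7 = 44.3585
SG_post = 1 + 44.3585/1000

1.0444


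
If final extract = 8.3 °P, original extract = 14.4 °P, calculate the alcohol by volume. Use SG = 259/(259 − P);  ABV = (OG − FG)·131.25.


OG = 259/(259 − 14.4) = 1.0589
FG = 259/(259 − 8.3) = 1.0331
ABV = (1.0589 − 1.0331)·131.25

3.3816 % ABV


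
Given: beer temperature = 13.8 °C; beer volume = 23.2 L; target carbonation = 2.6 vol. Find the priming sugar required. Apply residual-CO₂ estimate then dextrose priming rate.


residual = 14.695·(0.01821 + 0.09011·e^(−0.04·T));  sugar = (target − residual)·4.0·V
residual = 14.695·(0.01821 + 0.09011·e^(−0.04·13.8)) = 1.0300
sugar = (2.6 − 1.0300)·4.0·23.2

145.6916 g


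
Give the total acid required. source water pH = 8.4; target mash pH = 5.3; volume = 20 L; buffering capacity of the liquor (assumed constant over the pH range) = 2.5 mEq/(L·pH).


acid = buffering capacity · (pH_source − pH_target) · V
acid = 2.5 · (8.4 − 5.3) · 20

155.0000 mEq


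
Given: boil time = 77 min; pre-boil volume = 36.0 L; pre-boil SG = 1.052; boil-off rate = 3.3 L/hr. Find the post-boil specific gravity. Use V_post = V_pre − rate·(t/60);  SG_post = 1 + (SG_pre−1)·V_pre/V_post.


V_post = 36.0 − 3.3·(77/60) = 31.7650
SG_post = 1 + (1.052 − 1)·36.0/31.7650

1.0589


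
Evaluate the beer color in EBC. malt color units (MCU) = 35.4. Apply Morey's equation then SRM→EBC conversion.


SRM = 1.4922·MCU^0.6859;  EBC = SRM·1.97
SRM = 1.4922·35.4^0.6859 = 17.2301
EBC = 17.2301·1.97

33.9433 EBC


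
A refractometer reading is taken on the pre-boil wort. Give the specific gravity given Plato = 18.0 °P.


SG = 259/(259 − P)
SG = 259/(259 − 18.0)

1.0747


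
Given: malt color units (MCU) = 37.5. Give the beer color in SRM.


SRM = 1.4922 · MCU^0.6859
SRM = 1.4922 · 37.5^0.6859

17.9248 SRM


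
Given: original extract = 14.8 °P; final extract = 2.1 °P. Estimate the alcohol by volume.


SG = 259/(259 − P);  ABV = (OG − FG)·131.25
OG = 259/(259 − 14.8) = 1.0606
FG = 259/(259 − 2.1) = 1.0082
ABV = (1.0606 − 1.0082)·131.25

6.8817 % ABV


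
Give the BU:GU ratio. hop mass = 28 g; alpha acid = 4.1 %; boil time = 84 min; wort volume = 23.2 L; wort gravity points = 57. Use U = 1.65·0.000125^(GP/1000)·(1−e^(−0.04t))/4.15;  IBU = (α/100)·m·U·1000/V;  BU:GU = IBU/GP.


U = 1.65·0.000125^(57/1000)·(1−e^(−0.04·84))/4.15 = 0.2299
IBU = (4.1/100)·28·0.2299·1000/23.2 = 11.3778
BU:GU = 11.3778/57

0.1996


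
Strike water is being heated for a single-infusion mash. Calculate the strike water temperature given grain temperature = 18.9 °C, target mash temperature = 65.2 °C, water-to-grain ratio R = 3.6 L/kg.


T_strike = (0.41/R)·(T_mash − T_grain) + T_mash
T_strike = (0.41/3.6)·(65.2 − 18.9) + 65.2

70.4731 °C


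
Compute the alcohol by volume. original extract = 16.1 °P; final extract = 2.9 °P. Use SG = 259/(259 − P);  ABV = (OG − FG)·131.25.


OG = 259/(259 − 16.1) = 1.0663
FG = 259/(259 − 2.9) = 1.0113
ABV = (1.0663 − 1.0113)·131.25

7.2133 % ABV


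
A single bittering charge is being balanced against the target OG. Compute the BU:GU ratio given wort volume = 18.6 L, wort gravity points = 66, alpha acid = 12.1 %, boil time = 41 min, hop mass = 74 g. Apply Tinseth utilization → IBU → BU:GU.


U = 1.65·0.000125^(GP/1000)·(1−e^(−0.04t))/4.15;  IBU = (α/100)·m·U·1000/V;  BU:GU = IBU/GP
U = 1.65·0.000125^(66/1000)·(1−e^(−0.04·41))/4.15 = 0.1771
IBU = (12.1/100)·74·0.1771·1000/18.6 = 85.2475
BU:GU = 85.2475/66

1.2916


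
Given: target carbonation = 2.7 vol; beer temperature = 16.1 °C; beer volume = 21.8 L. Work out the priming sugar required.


residual = 14.695·(0.01821 + 0.09011·e^(−0.04·T));  sugar = (target − residual)·4.0·V
residual = 14.695·(0.01821 + 0.09011·e^(−0.04·16.1)) = 0.9630
sugar = (2.7 − 0.9630)·4.0·21.8

151.4636 g


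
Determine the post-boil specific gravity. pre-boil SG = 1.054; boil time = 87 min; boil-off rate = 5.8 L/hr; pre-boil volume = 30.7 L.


V_post = V_pre − rate·(t/60);  SG_post = 1 + (SG_pre−1)·V_pre/V_post
V_post = 30.7 − 5.8·(87/60) = 22.2900
SG_post = 1 + (1.054 − 1)·30.7/22.2900

1.0744


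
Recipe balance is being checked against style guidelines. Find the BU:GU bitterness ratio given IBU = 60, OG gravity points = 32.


BU:GU = IBU / OG_points
BU:GU = 60 / 32

1.8750


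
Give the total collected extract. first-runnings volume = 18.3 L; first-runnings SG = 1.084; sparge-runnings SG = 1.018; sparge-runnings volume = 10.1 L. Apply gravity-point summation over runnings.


total = Σ (SG_i − 1)·1000·V_i
first = (1.084 − 1)·1000·18.3 = 1537.2000
sparge = (1.018 − 1)·1000·10.1 = 181.8000
total = 1537.2000 + 181.8000

1719.0000 gravity·L


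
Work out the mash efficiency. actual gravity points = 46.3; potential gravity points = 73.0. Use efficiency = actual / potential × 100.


efficiency = 46.3 / 73.0 × 100

63.4247 %


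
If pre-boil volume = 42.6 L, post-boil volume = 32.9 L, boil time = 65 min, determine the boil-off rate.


rate = (V_pre − V_post) / (t_min/60)
rate = (42.6 − 32.9) / (65/60)

8.9538 L/hr


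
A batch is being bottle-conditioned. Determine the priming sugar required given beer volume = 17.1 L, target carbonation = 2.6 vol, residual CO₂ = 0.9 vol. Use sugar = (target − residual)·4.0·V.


sugar = (2.6 − 0.9)·4.0·17.1

116.2800 g


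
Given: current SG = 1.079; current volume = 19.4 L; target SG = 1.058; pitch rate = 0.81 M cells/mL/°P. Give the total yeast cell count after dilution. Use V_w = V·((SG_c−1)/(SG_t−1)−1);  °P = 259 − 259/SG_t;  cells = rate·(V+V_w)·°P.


V_w = 19.4·((1.079−1)/(1.058−1)−1) = 7.0241
V_final = 19.4 + 7.0241 = 26.4241
°P = 259 − 259/1.058 = 14.1985
cells = 0.81·26.4241·14.1985

303.8981 billion cells


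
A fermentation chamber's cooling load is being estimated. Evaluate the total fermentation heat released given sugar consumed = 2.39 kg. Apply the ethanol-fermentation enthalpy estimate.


Q = m_sugar · 590 kJ/kg
Q = 2.39 · 590

1410.1000 kJ


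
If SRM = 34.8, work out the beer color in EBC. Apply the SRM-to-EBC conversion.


EBC = SRM · 1.97
EBC = 34.8 · 1.97

68.5560 EBC


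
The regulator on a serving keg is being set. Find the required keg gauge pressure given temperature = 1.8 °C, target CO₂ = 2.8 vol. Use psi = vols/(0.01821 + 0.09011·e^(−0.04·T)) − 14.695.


psi = 2.8/(0.01821 + 0.09011·e^(−0.04·1.8)) − 14.695

12.7398 psi


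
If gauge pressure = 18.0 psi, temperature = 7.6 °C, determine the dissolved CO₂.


vols = (P + 14.695)·(0.01821 + 0.09011·e^(−0.04·T))
vols = (18.0 + 14.695)·(0.01821 + 0.09011·e^(−0.04·7.6))

2.7692 volumes


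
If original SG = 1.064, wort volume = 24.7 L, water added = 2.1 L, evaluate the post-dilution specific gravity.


SG_new = 1 + (SG_old − 1)·V_old/(V_old + V_water)
pts = (1.064 − 1)·1000·24.7/(24.7 + 2.1) = 58.9851
SG_new = 1 + 58.9851/1000

1.0590


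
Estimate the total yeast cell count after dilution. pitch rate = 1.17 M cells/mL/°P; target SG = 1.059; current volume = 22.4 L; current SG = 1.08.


V_w = V·((SG_c−1)/(SG_t−1)−1);  °P = 259 − 259/SG_t;  cells = rate·(V+V_w)·°P
V_w = 22.4·((1.08−1)/(1.059−1)−1) = 7.9729
V_final = 22.4 + 7.9729 = 30.3729
°P = 259 − 259/1.059 = 14.4297
cells = 1.17·30.3729·14.4297

512.7760 billion cells


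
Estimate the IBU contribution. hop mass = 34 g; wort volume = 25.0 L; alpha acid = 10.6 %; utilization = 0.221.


IBU = (α/100)·mass·U·1000 / V
IBU = (10.6/100)·34·0.221·1000 / 25.0

31.8594 IBU


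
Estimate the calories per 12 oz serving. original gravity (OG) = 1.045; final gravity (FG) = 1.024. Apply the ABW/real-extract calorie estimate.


ABW = (OG−FG)·131.25·0.79/FG;  °P = 259 − 259/SG (for OG→OE and FG→AE);  RE = 0.1808·OE + 0.8192·AE;  Cal = (6.9·ABW + 4·(RE−0.1))·FG·3.55
ABW = (1.045 − 1.024)·131.25·0.79/1.024 = 2.1264
OE = 259 − 259/1.045 = 11.1531 °P
AE = 259 − 259/1.024 = 6.0703 °P
RE = 0.1808·11.1531 + 0.8192·6.0703 = 6.9893 °P
Cal = (6.9·2.1264 + 4·(6.9893−0.1))·1.024·3.55

153.5120 kcal


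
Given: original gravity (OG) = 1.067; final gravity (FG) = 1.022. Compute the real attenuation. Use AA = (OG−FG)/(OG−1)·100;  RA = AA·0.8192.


AA = (1.067 − 1.022)/(1.067 − 1)·100 = 67.1642
RA = 67.1642·0.8192

55.0209 %


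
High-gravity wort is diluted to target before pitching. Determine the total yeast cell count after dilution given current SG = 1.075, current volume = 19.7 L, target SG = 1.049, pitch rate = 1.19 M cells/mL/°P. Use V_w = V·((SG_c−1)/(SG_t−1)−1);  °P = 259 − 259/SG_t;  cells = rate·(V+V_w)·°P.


V_w = 19.7·((1.075−1)/(1.049−1)−1) = 10.4531
V_final = 19.7 + 10.4531 = 30.1531
°P = 259 − 259/1.049 = 12.0982
cells = 1.19·30.1531·12.0982

434.1089 billion cells


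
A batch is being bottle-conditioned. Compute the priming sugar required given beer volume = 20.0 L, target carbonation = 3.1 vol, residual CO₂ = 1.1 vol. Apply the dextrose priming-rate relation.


sugar = (target − residual)·4.0·V
sugar = (3.1 − 1.1)·4.0·20.0

160.0000 g


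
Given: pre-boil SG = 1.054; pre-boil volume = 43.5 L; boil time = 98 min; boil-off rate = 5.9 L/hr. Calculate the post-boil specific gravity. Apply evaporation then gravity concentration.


V_post = V_pre − rate·(t/60);  SG_post = 1 + (SG_pre−1)·V_pre/V_post
V_post = 43.5 − 5.9·(98/60) = 33.8633
SG_post = 1 + (1.054 − 1)·43.5/33.8633

1.0694


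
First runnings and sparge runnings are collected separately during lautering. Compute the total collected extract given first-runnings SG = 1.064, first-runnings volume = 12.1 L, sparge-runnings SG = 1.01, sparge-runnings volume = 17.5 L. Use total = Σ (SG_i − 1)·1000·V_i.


first = (1.064 − 1)·1000·12.1 = 774.4000
sparge = (1.01 − 1)·1000·17.5 = 175.0000
total = 774.4000 + 175.0000

949.4000 gravity·L


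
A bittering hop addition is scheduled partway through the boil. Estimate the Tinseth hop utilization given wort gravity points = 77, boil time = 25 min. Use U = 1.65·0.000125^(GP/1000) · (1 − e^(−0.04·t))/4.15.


bigness = 1.65·0.000125^(77/1000) = 0.8259
boil_factor = (1 − e^(−0.04·25))/4.15 = 0.1523
U = 0.8259 · 0.1523

0.1258


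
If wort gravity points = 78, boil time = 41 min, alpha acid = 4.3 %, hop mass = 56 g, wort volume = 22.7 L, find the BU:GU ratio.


U = 1.65·0.000125^(GP/1000)·(1−e^(−0.04t))/4.15;  IBU = (α/100)·m·U·1000/V;  BU:GU = IBU/GP
U = 1.65·0.000125^(78/1000)·(1−e^(−0.04·41))/4.15 = 0.1590
IBU = (4.3/100)·56·0.1590·1000/22.7 = 16.8644
BU:GU = 16.8644/78

0.2162


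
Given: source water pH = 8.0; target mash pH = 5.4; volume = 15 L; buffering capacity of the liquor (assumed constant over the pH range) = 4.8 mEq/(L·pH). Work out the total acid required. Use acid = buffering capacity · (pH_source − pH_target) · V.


acid = 4.8 · (8.0 − 5.4) · 15

187.2000 mEq


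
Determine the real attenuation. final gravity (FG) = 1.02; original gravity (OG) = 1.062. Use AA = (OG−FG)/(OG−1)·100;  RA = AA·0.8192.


AA = (1.062 − 1.02)/(1.062 − 1)·100 = 67.7419
RA = 67.7419·0.8192

55.4942 %


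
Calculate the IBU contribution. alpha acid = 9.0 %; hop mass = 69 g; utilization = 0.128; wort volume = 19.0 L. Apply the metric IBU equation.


IBU = (α/100)·mass·U·1000 / V
IBU = (9.0/100)·69·0.128·1000 / 19.0

41.8358 IBU


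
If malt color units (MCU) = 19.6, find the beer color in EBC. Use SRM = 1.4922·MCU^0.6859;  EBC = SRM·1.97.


SRM = 1.4922·19.6^0.6859 = 11.4864
EBC = 11.4864·1.97

22.6283 EBC


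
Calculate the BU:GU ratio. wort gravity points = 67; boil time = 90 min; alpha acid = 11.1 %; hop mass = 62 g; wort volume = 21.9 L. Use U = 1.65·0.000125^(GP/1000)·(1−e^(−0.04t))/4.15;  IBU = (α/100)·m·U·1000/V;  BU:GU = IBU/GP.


U = 1.65·0.000125^(67/1000)·(1−e^(−0.04·90))/4.15 = 0.2118
IBU = (11.1/100)·62·0.2118·1000/21.9 = 66.5530
BU:GU = 66.5530/67

0.9933


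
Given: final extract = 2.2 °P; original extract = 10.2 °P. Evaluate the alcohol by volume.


SG = 259/(259 − P);  ABV = (OG − FG)·131.25
OG = 259/(259 − 10.2) = 1.0410
FG = 259/(259 − 2.2) = 1.0086
ABV = (1.0410 − 1.0086)·131.25

4.2564 % ABV


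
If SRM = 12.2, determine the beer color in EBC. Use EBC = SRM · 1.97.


EBC = 12.2 · 1.97

24.0340 EBC


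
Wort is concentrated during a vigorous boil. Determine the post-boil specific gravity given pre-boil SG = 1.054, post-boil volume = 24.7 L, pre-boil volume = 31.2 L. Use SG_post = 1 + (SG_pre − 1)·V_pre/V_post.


pts_pre = (1.054 − 1)·1000 = 54.0000
pts_post = 54.0000·31.2/24.7 = 68.2105
SG_post = 1 + 68.2105/1000

1.0682


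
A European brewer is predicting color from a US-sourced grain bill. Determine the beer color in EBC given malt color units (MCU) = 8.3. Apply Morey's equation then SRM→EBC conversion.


SRM = 1.4922·MCU^0.6859;  EBC = SRM·1.97
SRM = 1.4922·8.3^0.6859 = 6.3712
EBC = 6.3712·1.97

12.5513 EBC


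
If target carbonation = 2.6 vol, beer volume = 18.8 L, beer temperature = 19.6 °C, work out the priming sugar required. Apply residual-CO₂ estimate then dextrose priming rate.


residual = 14.695·(0.01821 + 0.09011·e^(−0.04·T));  sugar = (target − residual)·4.0·V
residual = 14.695·(0.01821 + 0.09011·e^(−0.04·19.6)) = 0.8722
sugar = (2.6 − 0.8722)·4.0·18.8

129.9322 g


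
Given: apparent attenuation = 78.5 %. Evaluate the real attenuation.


RA = AA · 0.8192
RA = 78.5 · 0.8192

64.3072 %


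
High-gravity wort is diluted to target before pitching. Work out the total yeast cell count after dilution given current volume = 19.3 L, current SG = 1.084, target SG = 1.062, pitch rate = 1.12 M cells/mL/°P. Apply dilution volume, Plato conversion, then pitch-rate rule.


V_w = V·((SG_c−1)/(SG_t−1)−1);  °P = 259 − 259/SG_t;  cells = rate·(V+V_w)·°P
V_w = 19.3·((1.084−1)/(1.062−1)−1) = 6.8484
V_final = 19.3 + 6.8484 = 26.1484
°P = 259 − 259/1.062 = 15.1205
cells = 1.12·26.1484·15.1205

442.8227 billion cells


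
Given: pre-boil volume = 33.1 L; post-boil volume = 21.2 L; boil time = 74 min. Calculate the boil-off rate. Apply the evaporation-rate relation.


rate = (V_pre − V_post) / (t_min/60)
rate = (33.1 − 21.2) / (74/60)

9.6486 L/hr


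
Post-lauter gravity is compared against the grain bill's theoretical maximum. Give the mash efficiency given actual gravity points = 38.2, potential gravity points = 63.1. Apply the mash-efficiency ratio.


efficiency = actual / potential × 100
efficiency = 38.2 / 63.1 × 100

60.5388 %


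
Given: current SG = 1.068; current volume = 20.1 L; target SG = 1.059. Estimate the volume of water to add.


V_water = V·((SG_curr − 1)/(SG_target − 1) − 1)
V_water = 20.1·((1.068 − 1)/(1.059 − 1) − 1)

3.0661 L


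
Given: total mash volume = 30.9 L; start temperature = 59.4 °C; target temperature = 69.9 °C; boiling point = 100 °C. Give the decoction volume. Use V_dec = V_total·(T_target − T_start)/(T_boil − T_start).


V_dec = 30.9·(69.9 − 59.4)/(100 − 59.4)

7.9914 L


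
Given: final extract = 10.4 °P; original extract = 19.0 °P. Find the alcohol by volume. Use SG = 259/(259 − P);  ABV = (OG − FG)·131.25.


OG = 259/(259 − 19.0) = 1.0792
FG = 259/(259 − 10.4) = 1.0418
ABV = (1.0792 − 1.0418)·131.25

4.8999 % ABV


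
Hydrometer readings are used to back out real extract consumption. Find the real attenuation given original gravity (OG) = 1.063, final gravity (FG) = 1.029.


AA = (OG−FG)/(OG−1)·100;  RA = AA·0.8192
AA = (1.063 − 1.029)/(1.063 − 1)·100 = 53.9683
RA = 53.9683·0.8192

44.2108 %


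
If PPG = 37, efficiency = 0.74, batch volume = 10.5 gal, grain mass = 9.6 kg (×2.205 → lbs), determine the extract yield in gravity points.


points = lbs × PPG × eff / vol
lbs = 9.6 × 2.205 = 21.1680
points = 21.1680 × 37 × 0.74 / 10.5

55.1981 points


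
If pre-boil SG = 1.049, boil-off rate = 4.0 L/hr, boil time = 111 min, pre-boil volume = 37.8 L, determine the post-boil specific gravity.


V_post = V_pre − rate·(t/60);  SG_post = 1 + (SG_pre−1)·V_pre/V_post
V_post = 37.8 − 4.0·(111/60) = 30.4000
SG_post = 1 + (1.049 − 1)·37.8/30.4000

1.0609


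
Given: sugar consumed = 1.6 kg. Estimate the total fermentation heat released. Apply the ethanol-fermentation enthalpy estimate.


Q = m_sugar · 590 kJ/kg
Q = 1.6 · 590

944.0000 kJ


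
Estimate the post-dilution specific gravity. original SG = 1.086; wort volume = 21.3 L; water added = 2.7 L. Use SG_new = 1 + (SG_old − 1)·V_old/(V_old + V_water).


pts = (1.086 − 1)·1000·21.3/(21.3 + 2.7) = 76.3250
SG_new = 1 + 76.3250/1000

1.0763


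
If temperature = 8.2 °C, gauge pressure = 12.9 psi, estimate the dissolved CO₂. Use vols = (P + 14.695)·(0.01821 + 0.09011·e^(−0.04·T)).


vols = (12.9 + 14.695)·(0.01821 + 0.09011·e^(−0.04·8.2))

2.2937 volumes


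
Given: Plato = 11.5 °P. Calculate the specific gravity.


SG = 259/(259 − P)
SG = 259/(259 − 11.5)

1.0465


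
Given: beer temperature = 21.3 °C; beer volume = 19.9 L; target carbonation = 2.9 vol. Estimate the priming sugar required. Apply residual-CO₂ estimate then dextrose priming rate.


residual = 14.695·(0.01821 + 0.09011·e^(−0.04·T));  sugar = (target − residual)·4.0·V
residual = 14.695·(0.01821 + 0.09011·e^(−0.04·21.3)) = 0.8324
sugar = (2.9 − 0.8324)·4.0·19.9

164.5783 g


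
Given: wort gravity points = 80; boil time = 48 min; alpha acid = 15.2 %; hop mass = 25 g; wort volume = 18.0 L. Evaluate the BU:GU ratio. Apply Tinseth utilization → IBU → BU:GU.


U = 1.65·0.000125^(GP/1000)·(1−e^(−0.04t))/4.15;  IBU = (α/100)·m·U·1000/V;  BU:GU = IBU/GP
U = 1.65·0.000125^(80/1000)·(1−e^(−0.04·48))/4.15 = 0.1653
IBU = (15.2/100)·25·0.1653·1000/18.0 = 34.9019
BU:GU = 34.9019/80

0.4363


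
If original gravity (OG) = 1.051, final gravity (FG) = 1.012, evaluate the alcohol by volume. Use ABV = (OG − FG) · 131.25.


ABV = (1.051 − 1.012) · 131.25

5.1187 % ABV


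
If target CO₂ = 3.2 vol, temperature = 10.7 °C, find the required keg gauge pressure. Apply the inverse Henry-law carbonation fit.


psi = vols/(0.01821 + 0.09011·e^(−0.04·T)) − 14.695
psi = 3.2/(0.01821 + 0.09011·e^(−0.04·10.7)) − 14.695

26.8933 psi


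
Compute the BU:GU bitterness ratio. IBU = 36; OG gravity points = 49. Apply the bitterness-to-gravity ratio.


BU:GU = IBU / OG_points
BU:GU = 36 / 49

0.7347


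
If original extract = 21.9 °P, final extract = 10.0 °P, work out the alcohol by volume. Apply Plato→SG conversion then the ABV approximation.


SG = 259/(259 − P);  ABV = (OG − FG)·131.25
OG = 259/(259 − 21.9) = 1.0924
FG = 259/(259 − 10.0) = 1.0402
ABV = (1.0924 − 1.0402)·131.25

6.8520 % ABV


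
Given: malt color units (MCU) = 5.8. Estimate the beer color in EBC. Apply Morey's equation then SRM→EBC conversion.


SRM = 1.4922·MCU^0.6859;  EBC = SRM·1.97
SRM = 1.4922·5.8^0.6859 = 4.9827
EBC = 4.9827·1.97

9.8159 EBC


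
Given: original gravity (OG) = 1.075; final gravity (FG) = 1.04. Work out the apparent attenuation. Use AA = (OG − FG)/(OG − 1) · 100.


AA = (1.075 − 1.04)/(1.075 − 1) · 100

46.6667 %


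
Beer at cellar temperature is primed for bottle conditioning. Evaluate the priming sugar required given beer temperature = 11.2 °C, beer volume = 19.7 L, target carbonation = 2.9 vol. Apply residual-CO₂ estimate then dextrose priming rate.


residual = 14.695·(0.01821 + 0.09011·e^(−0.04·T));  sugar = (target − residual)·4.0·V
residual = 14.695·(0.01821 + 0.09011·e^(−0.04·11.2)) = 1.1136
sugar = (2.9 − 1.1136)·4.0·19.7

140.7674 g


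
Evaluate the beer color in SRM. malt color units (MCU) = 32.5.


SRM = 1.4922 · MCU^0.6859
SRM = 1.4922 · 32.5^0.6859

16.2490 SRM


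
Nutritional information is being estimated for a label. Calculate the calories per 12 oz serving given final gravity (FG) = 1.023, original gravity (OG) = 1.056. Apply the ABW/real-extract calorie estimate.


ABW = (OG−FG)·131.25·0.79/FG;  °P = 259 − 259/SG (for OG→OE and FG→AE);  RE = 0.1808·OE + 0.8192·AE;  Cal = (6.9·ABW + 4·(RE−0.1))·FG·3.55
ABW = (1.056 − 1.023)·131.25·0.79/1.023 = 3.3448
OE = 259 − 259/1.056 = 13.7348 °P
AE = 259 − 259/1.023 = 5.8231 °P
RE = 0.1808·13.7348 + 0.8192·5.8231 = 7.2535 °P
Cal = (6.9·3.3448 + 4·(7.2535−0.1))·1.023·3.55

187.7305 kcal
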